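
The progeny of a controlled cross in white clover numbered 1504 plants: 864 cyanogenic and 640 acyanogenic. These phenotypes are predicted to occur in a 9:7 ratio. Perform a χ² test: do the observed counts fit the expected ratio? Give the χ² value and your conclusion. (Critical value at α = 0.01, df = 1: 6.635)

Expected counts for N = 1504 under a 9:7 ratio (total parts = 16):
  cyanogenic: 1504 × 9/16 = 846
  acyanogenic: 1504 × 7/16 = 658
χ² = Σ (O − E)² / E
  cyanogenic: (864 − 846)² / 846 = 0.3830
  acyanogenic: (640 − 658)² / 658 = 0.4924
χ² = 0.3830 + 0.4924 = 0.8754 ≈ 0.875
Degrees of freedom = 2 − 1 = 1; critical value at α = 0.01 is 6.635.
Since 0.875 < 6.635, we fail to reject the null hypothesis — the data are consistent with the 9:7 ratio.

0.875; consistent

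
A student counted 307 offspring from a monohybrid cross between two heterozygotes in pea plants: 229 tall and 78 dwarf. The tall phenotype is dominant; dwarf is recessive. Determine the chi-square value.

For a monohybrid cross between heterozygotes with complete dominance, the expected phenotypic ratio is 3:1.
Total ratio parts = 4. Expected numbers out of 307:
  tall: 307 × 3/4 = 230.25
  dwarf: 307 × 1/4 = 76.75
χ² = Σ (O − E)² / E
  tall: (229 − 230.25)² / 230.25 = 0.0068
  dwarf: (78 − 76.75)² / 76.75 = 0.0204
χ² = 0.0068 + 0.0204 = 0.0272 ≈ 0.027

0.027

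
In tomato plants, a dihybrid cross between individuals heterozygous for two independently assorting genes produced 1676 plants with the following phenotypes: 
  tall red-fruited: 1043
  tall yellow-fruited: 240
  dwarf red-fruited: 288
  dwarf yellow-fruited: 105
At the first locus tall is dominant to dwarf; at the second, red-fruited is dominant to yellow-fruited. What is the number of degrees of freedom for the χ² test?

3

A dihybrid F₂ with independent assortment and complete dominance at both loci gives a 9:3:3:1 phenotypic ratio.
A goodness-of-fit test with 4 phenotype classes has df = 4 − 1 = 3.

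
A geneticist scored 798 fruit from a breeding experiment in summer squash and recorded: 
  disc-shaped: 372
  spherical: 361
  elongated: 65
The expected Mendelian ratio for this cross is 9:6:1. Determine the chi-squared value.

Expected counts for N = 798 under a 9:6:1 ratio (total parts = 16):
  disc-shaped: 798 × 9/16 = 448.875
  spherical: 798 × 6/16 = 299.25
  elongated: 798 × 1/16 = 49.875
χ² = Σ (O − E)² / E
  disc-shaped: (372 − 448.875)² / 448.875 = 13.1657
  spherical: (361 − 299.25)² / 299.25 = 12.7421
  elongated: (65 − 49.875)² / 49.875 = 4.5868
χ² = 13.1657 + 12.7421 + 4.5868 = 30.4946 ≈ 30.495

30.495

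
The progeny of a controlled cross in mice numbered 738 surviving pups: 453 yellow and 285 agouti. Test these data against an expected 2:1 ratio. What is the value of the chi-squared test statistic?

9.274

Expected counts for N = 738 under a 2:1 ratio (total parts = 3):
  yellow: 738 × 2/3 = 492
  agouti: 738 × 1/3 = 246
χ² = Σ (O − E)² / E
  yellow: (453 − 492)² / 492 = 3.0915
  agouti: (285 − 246)² / 246 = 6.1829
χ² = 3.0915 + 6.1829 = 9.2744 ≈ 9.274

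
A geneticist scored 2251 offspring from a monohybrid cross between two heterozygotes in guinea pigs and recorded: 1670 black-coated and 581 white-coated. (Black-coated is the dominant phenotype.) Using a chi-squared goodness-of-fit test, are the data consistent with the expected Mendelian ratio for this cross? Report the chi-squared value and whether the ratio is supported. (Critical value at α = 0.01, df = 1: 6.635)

For a monohybrid cross between heterozygotes with complete dominance, the expected phenotypic ratio is 3:1.
Total ratio parts = 4. Expected numbers out of 2251:
  black-coated: 2251 × 3/4 = 1688.25
  white-coated: 2251 × 1/4 = 562.75
χ² = Σ (O − E)² / E
  black-coated: (1670 − 1688.25)² / 1688.25 = 0.1973
  white-coated: (581 − 562.75)² / 562.75 = 0.5918
χ² = 0.1973 + 0.5918 = 0.7891 ≈ 0.789
Degrees of freedom = 2 − 1 = 1; critical value at α = 0.01 is 6.635.
Since 0.789 < 6.635, we fail to reject the null hypothesis — the data are consistent with the 3:1 ratio.

0.789; consistent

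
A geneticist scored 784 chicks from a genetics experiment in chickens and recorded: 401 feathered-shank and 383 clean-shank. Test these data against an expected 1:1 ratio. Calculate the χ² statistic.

0.413

Expected counts for N = 784 under a 1:1 ratio (total parts = 2):
  feathered-shank: 784 × 1/2 = 392
  clean-shank: 784 × 1/2 = 392
χ² = Σ (O − E)² / E
  feathered-shank: (401 − 392)² / 392 = 0.2066
  clean-shank: (383 − 392)² / 392 = 0.2066
χ² = 0.2066 + 0.2066 = 0.4132 ≈ 0.413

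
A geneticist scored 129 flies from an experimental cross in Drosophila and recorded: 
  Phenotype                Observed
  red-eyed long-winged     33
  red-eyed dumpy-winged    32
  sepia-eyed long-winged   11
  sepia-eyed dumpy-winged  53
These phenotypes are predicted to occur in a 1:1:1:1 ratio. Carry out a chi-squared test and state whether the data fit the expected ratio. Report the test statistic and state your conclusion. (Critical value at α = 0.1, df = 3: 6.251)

The 1:1:1:1 ratio has 4 parts, so with N = 129 the expected counts are:
  red-eyed long-winged: 129 × 1/4 = 32.25
  red-eyed dumpy-winged: 129 × 1/4 = 32.25
  sepia-eyed long-winged: 129 × 1/4 = 32.25
  sepia-eyed dumpy-winged: 129 × 1/4 = 32.25
χ² = Σ (O − E)² / E
  red-eyed long-winged: (33 − 32.25)² / 32.25 = 0.0174
  red-eyed dumpy-winged: (32 − 32.25)² / 32.25 = 0.0019
  sepia-eyed long-winged: (11 − 32.25)² / 32.25 = 14.0019
  sepia-eyed dumpy-winged: (53 − 32.25)² / 32.25 = 13.3508
χ² = 0.0174 + 0.0019 + 14.0019 + 13.3508 = 27.372
Degrees of freedom = 4 − 1 = 3; critical value at α = 0.1 is 6.251.
Since 27.372 > 6.251, we reject the null hypothesis — the data do not fit the 1:1:1:1 ratio.

27.372; not consistent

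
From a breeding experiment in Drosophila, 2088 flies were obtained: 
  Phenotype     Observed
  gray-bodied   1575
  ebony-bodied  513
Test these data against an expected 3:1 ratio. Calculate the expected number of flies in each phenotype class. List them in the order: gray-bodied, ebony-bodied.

1566, 522

Under the 3:1 hypothesis (Σ ratio = 4, N = 2088):
  gray-bodied: 2088 × 3/4 = 1566
  ebony-bodied: 2088 × 1/4 = 522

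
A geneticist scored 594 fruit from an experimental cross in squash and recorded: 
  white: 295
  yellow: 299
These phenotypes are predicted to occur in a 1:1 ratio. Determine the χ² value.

0.027

Expected counts for N = 594 under a 1:1 ratio (total parts = 2):
  white: 594 × 1/2 = 297
  yellow: 594 × 1/2 = 297
χ² = Σ (O − E)² / E
  white: (295 − 297)² / 297 = 0.0135
  yellow: (299 − 297)² / 297 = 0.0135
χ² = 0.0135 + 0.0135 = 0.027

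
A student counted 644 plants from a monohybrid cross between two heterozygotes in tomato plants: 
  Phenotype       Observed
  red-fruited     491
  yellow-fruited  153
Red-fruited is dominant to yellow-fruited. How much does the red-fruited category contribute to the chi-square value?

0.133

For a monohybrid cross between heterozygotes with complete dominance, the expected phenotypic ratio is 3:1.
Expected counts for N = 644 under a 3:1 ratio (total parts = 4):
  red-fruited: 644 × 3/4 = 483
  yellow-fruited: 644 × 1/4 = 161
Contribution of red-fruited: (491 − 483)² / 483 = 0.1325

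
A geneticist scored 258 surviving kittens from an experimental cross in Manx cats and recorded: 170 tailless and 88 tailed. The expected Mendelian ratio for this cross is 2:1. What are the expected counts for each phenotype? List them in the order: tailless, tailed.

The 2:1 ratio has 3 parts, so with N = 258 the expected counts are:
  tailless: 258 × 2/3 = 172
  tailed: 258 × 1/3 = 86

172, 86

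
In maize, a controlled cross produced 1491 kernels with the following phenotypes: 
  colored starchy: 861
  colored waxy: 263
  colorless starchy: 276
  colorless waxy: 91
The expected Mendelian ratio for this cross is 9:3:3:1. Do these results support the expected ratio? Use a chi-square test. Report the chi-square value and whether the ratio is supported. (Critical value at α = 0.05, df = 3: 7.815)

Expected counts for N = 1491 under a 9:3:3:1 ratio (total parts = 16):
  colored starchy: 1491 × 9/16 = 838.6875
  colored waxy: 1491 × 3/16 = 279.5625
  colorless starchy: 1491 × 3/16 = 279.5625
  colorless waxy: 1491 × 1/16 = 93.1875
χ² = Σ (O − E)² / E
  colored starchy: (861 − 838.6875)² / 838.6875 = 0.5936
  colored waxy: (263 − 279.5625)² / 279.5625 = 0.9812
  colorless starchy: (276 − 279.5625)² / 279.5625 = 0.0454
  colorless waxy: (91 − 93.1875)² / 93.1875 = 0.0513
χ² = 0.5936 + 0.9812 + 0.0454 + 0.0513 = 1.6715 ≈ 1.672
Degrees of freedom = 4 − 1 = 3; critical value at α = 0.05 is 7.815.
Since 1.672 < 7.815, we fail to reject the null hypothesis — the data are consistent with the 9:3:3:1 ratio.

1.672; consistent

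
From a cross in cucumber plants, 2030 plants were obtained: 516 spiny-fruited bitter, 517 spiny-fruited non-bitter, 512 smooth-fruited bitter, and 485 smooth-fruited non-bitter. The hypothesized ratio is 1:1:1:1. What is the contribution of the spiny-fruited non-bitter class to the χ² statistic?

Total ratio parts = 4. Expected numbers out of 2030:
  spiny-fruited bitter: 2030 × 1/4 = 507.5
  spiny-fruited non-bitter: 2030 × 1/4 = 507.5
  smooth-fruited bitter: 2030 × 1/4 = 507.5
  smooth-fruited non-bitter: 2030 × 1/4 = 507.5
Contribution of spiny-fruited non-bitter: (517 − 507.5)² / 507.5 = 0.1778

0.178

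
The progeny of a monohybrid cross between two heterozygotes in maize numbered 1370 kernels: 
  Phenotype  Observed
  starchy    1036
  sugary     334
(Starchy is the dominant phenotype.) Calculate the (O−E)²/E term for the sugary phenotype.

For a monohybrid cross between heterozygotes with complete dominance, the expected phenotypic ratio is 3:1.
The 3:1 ratio has 4 parts, so with N = 1370 the expected counts are:
  starchy: 1370 × 3/4 = 1027.5
  sugary: 1370 × 1/4 = 342.5
Contribution of sugary: (334 − 342.5)² / 342.5 = 0.2109

0.211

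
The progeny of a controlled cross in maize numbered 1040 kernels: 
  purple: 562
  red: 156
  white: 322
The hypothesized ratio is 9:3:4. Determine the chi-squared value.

23.489

Under the 9:3:4 hypothesis (Σ ratio = 16, N = 1040):
  purple: 1040 × 9/16 = 585
  red: 1040 × 3/16 = 195
  white: 1040 × 4/16 = 260
χ² = Σ (O − E)² / E
  purple: (562 − 585)² / 585 = 0.9043
  red: (156 − 195)² / 195 = 7.8000
  white: (322 − 260)² / 260 = 14.7846
χ² = 0.9043 + 7.8000 + 14.7846 = 23.4889 ≈ 23.489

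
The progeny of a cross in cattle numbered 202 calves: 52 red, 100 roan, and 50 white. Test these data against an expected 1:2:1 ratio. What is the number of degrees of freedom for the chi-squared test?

A goodness-of-fit test with 3 phenotype classes has df = 3 − 1 = 2.

2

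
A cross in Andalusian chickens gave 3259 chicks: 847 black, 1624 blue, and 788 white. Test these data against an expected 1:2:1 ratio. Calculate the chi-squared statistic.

Under the 1:2:1 hypothesis (Σ ratio = 4, N = 3259):
  black: 3259 × 1/4 = 814.75
  blue: 3259 × 2/4 = 1629.5
  white: 3259 × 1/4 = 814.75
χ² = Σ (O − E)² / E
  black: (847 − 814.75)² / 814.75 = 1.2765
  blue: (1624 − 1629.5)² / 1629.5 = 0.0186
  white: (788 − 814.75)² / 814.75 = 0.8783
χ² = 1.2765 + 0.0186 + 0.8783 = 2.1734 ≈ 2.173

2.173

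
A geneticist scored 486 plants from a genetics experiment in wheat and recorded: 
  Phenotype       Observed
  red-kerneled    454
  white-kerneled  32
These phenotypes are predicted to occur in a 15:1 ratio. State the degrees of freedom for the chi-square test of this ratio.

A goodness-of-fit test with 2 phenotype classes has df = 2 − 1 = 1.

1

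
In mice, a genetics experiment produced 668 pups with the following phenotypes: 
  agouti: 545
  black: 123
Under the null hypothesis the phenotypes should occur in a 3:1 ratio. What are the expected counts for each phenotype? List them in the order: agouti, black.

501, 167

Under the 3:1 hypothesis (Σ ratio = 4, N = 668):
  agouti: 668 × 3/4 = 501
  black: 668 × 1/4 = 167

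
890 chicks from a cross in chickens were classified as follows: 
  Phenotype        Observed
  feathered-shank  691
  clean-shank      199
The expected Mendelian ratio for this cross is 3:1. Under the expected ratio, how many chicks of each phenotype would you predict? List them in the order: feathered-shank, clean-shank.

The 3:1 ratio has 4 parts, so with N = 890 the expected counts are:
  feathered-shank: 890 × 3/4 = 667.5
  clean-shank: 890 × 1/4 = 222.5

667.5, 222.5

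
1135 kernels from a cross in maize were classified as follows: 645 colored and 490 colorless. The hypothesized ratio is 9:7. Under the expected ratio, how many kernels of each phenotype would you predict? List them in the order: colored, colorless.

638.4375, 496.5625

Total ratio parts = 16. Expected numbers out of 1135:
  colored: 1135 × 9/16 = 638.4375
  colorless: 1135 × 7/16 = 496.5625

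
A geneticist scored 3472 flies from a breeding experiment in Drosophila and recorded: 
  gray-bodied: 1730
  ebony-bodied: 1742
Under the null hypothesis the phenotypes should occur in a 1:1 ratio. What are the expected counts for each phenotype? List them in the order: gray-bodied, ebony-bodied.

1736, 1736

The 1:1 ratio has 2 parts, so with N = 3472 the expected counts are:
  gray-bodied: 3472 × 1/2 = 1736
  ebony-bodied: 3472 × 1/2 = 1736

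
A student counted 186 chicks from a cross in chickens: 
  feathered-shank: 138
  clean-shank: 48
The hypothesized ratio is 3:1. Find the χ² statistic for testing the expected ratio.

0.065

Total ratio parts = 4. Expected numbers out of 186:
  feathered-shank: 186 × 3/4 = 139.5
  clean-shank: 186 × 1/4 = 46.5
χ² = Σ (O − E)² / E
  feathered-shank: (138 − 139.5)² / 139.5 = 0.0161
  clean-shank: (48 − 46.5)² / 46.5 = 0.0484
χ² = 0.0161 + 0.0484 = 0.0645 ≈ 0.065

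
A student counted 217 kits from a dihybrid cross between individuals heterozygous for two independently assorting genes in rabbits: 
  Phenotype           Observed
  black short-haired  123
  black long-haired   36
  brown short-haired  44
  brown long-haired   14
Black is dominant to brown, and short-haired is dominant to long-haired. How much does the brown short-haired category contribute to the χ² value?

0.270

A dihybrid F₂ with independent assortment and complete dominance at both loci gives a 9:3:3:1 phenotypic ratio.
Under the 9:3:3:1 hypothesis (Σ ratio = 16, N = 217):
  black short-haired: 217 × 9/16 = 122.0625
  black long-haired: 217 × 3/16 = 40.6875
  brown short-haired: 217 × 3/16 = 40.6875
  brown long-haired: 217 × 1/16 = 13.5625
Contribution of brown short-haired: (44 − 40.6875)² / 40.6875 = 0.2697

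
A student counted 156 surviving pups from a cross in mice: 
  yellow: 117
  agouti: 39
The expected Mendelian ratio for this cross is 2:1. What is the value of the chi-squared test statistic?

Under the 2:1 hypothesis (Σ ratio = 3, N = 156):
  yellow: 156 × 2/3 = 104
  agouti: 156 × 1/3 = 52
χ² = Σ (O − E)² / E
  yellow: (117 − 104)² / 104 = 1.6250
  agouti: (39 − 52)² / 52 = 3.2500
χ² = 1.6250 + 3.2500 = 4.875

4.875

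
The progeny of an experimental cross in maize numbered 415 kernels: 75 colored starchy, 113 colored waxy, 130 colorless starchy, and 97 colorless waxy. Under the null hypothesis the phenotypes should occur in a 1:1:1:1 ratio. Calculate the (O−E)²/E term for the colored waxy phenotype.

Expected counts for N = 415 under a 1:1:1:1 ratio (total parts = 4):
  colored starchy: 415 × 1/4 = 103.75
  colored waxy: 415 × 1/4 = 103.75
  colorless starchy: 415 × 1/4 = 103.75
  colorless waxy: 415 × 1/4 = 103.75
Contribution of colored waxy: (113 − 103.75)² / 103.75 = 0.8247

0.825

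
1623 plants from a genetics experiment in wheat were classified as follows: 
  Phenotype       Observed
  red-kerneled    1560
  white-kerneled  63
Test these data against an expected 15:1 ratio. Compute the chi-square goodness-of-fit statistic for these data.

15.536

Total ratio parts = 16. Expected numbers out of 1623:
  red-kerneled: 1623 × 15/16 = 1521.5625
  white-kerneled: 1623 × 1/16 = 101.4375
χ² = Σ (O − E)² / E
  red-kerneled: (1560 − 1521.5625)² / 1521.5625 = 0.9710
  white-kerneled: (63 − 101.4375)² / 101.4375 = 14.5650
χ² = 0.9710 + 14.5650 = 15.536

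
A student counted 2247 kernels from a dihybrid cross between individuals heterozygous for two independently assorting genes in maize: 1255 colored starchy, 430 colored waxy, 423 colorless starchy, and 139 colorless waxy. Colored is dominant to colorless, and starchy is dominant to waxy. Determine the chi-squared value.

A dihybrid F₂ with independent assortment and complete dominance at both loci gives a 9:3:3:1 phenotypic ratio.
Total ratio parts = 16. Expected numbers out of 2247:
  colored starchy: 2247 × 9/16 = 1263.9375
  colored waxy: 2247 × 3/16 = 421.3125
  colorless starchy: 2247 × 3/16 = 421.3125
  colorless waxy: 2247 × 1/16 = 140.4375
χ² = Σ (O − E)² / E
  colored starchy: (1255 − 1263.9375)² / 1263.9375 = 0.0632
  colored waxy: (430 − 421.3125)² / 421.3125 = 0.1791
  colorless starchy: (423 − 421.3125)² / 421.3125 = 0.0068
  colorless waxy: (139 − 140.4375)² / 140.4375 = 0.0147
χ² = 0.0632 + 0.1791 + 0.0068 + 0.0147 = 0.2638 ≈ 0.264

0.264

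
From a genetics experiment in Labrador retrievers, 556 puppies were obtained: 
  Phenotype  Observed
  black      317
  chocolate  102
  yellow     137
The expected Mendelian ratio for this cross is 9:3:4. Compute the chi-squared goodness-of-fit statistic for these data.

0.135

Total ratio parts = 16. Expected numbers out of 556:
  black: 556 × 9/16 = 312.75
  chocolate: 556 × 3/16 = 104.25
  yellow: 556 × 4/16 = 139
χ² = Σ (O − E)² / E
  black: (317 − 312.75)² / 312.75 = 0.0578
  chocolate: (102 − 104.25)² / 104.25 = 0.0486
  yellow: (137 − 139)² / 139 = 0.0288
χ² = 0.0578 + 0.0486 + 0.0288 = 0.1352 ≈ 0.135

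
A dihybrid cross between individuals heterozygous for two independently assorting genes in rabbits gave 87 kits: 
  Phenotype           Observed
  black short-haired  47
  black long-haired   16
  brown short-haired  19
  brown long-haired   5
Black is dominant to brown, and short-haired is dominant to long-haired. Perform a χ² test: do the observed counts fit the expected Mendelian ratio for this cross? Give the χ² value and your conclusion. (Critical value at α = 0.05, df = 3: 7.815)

A dihybrid F₂ with independent assortment and complete dominance at both loci gives a 9:3:3:1 phenotypic ratio.
Under the 9:3:3:1 hypothesis (Σ ratio = 16, N = 87):
  black short-haired: 87 × 9/16 = 48.9375
  black long-haired: 87 × 3/16 = 16.3125
  brown short-haired: 87 × 3/16 = 16.3125
  brown long-haired: 87 × 1/16 = 5.4375
χ² = Σ (O − E)² / E
  black short-haired: (47 − 48.9375)² / 48.9375 = 0.0767
  black long-haired: (16 − 16.3125)² / 16.3125 = 0.0060
  brown short-haired: (19 − 16.3125)² / 16.3125 = 0.4428
  brown long-haired: (5 − 5.4375)² / 5.4375 = 0.0352
χ² = 0.0767 + 0.0060 + 0.4428 + 0.0352 = 0.5607 ≈ 0.561
Degrees of freedom = 4 − 1 = 3; critical value at α = 0.05 is 7.815.
Since 0.561 < 7.815, we fail to reject the null hypothesis — the data are consistent with the 9:3:3:1 ratio.

0.561; consistent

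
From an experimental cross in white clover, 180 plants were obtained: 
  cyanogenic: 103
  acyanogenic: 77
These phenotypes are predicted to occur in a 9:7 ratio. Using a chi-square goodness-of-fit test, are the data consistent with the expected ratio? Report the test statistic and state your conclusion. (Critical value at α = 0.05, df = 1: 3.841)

Total ratio parts = 16. Expected numbers out of 180:
  cyanogenic: 180 × 9/16 = 101.25
  acyanogenic: 180 × 7/16 = 78.75
χ² = Σ (O − E)² / E
  cyanogenic: (103 − 101.25)² / 101.25 = 0.0302
  acyanogenic: (77 − 78.75)² / 78.75 = 0.0389
χ² = 0.0302 + 0.0389 = 0.0691 ≈ 0.069
Degrees of freedom = 2 − 1 = 1; critical value at α = 0.05 is 3.841.
Since 0.069 < 3.841, we fail to reject the null hypothesis — the data are consistent with the 9:7 ratio.

0.069; consistent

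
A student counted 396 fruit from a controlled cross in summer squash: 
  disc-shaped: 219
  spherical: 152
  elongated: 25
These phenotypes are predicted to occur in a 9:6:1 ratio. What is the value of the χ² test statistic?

0.148

Total ratio parts = 16. Expected numbers out of 396:
  disc-shaped: 396 × 9/16 = 222.75
  spherical: 396 × 6/16 = 148.5
  elongated: 396 × 1/16 = 24.75
χ² = Σ (O − E)² / E
  disc-shaped: (219 − 222.75)² / 222.75 = 0.0631
  spherical: (152 − 148.5)² / 148.5 = 0.0825
  elongated: (25 − 24.75)² / 24.75 = 0.0025
χ² = 0.0631 + 0.0825 + 0.0025 = 0.1481 ≈ 0.148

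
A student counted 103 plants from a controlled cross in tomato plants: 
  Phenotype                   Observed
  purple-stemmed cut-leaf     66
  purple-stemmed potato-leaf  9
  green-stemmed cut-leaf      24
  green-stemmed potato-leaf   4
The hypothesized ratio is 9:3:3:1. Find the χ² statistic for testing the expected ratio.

8.689

The 9:3:3:1 ratio has 16 parts, so with N = 103 the expected counts are:
  purple-stemmed cut-leaf: 103 × 9/16 = 57.9375
  purple-stemmed potato-leaf: 103 × 3/16 = 19.3125
  green-stemmed cut-leaf: 103 × 3/16 = 19.3125
  green-stemmed potato-leaf: 103 × 1/16 = 6.4375
χ² = Σ (O − E)² / E
  purple-stemmed cut-leaf: (66 − 57.9375)² / 57.9375 = 1.1220
  purple-stemmed potato-leaf: (9 − 19.3125)² / 19.3125 = 5.5067
  green-stemmed cut-leaf: (24 − 19.3125)² / 19.3125 = 1.1377
  green-stemmed potato-leaf: (4 − 6.4375)² / 6.4375 = 0.9229
χ² = 1.1220 + 5.5067 + 1.1377 + 0.9229 = 8.6893 ≈ 8.689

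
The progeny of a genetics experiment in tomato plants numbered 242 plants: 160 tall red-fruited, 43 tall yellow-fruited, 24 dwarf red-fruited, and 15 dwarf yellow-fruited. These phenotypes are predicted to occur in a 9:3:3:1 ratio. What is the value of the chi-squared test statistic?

Total ratio parts = 16. Expected numbers out of 242:
  tall red-fruited: 242 × 9/16 = 136.125
  tall yellow-fruited: 242 × 3/16 = 45.375
  dwarf red-fruited: 242 × 3/16 = 45.375
  dwarf yellow-fruited: 242 × 1/16 = 15.125
χ² = Σ (O − E)² / E
  tall red-fruited: (160 − 136.125)² / 136.125 = 4.1874
  tall yellow-fruited: (43 − 45.375)² / 45.375 = 0.1243
  dwarf red-fruited: (24 − 45.375)² / 45.375 = 10.0692
  dwarf yellow-fruited: (15 − 15.125)² / 15.125 = 0.0010
χ² = 4.1874 + 0.1243 + 10.0692 + 0.0010 = 14.3819 ≈ 14.382

14.382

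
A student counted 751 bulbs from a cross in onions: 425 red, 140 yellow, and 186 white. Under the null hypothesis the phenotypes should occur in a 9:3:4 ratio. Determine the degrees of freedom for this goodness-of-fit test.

A goodness-of-fit test with 3 phenotype classes has df = 3 − 1 = 2.

2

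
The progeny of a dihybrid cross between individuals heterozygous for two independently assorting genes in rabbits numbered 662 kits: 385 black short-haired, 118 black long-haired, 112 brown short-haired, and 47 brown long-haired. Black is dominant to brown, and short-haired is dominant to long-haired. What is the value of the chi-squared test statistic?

2.679

A dihybrid F₂ with independent assortment and complete dominance at both loci gives a 9:3:3:1 phenotypic ratio.
The 9:3:3:1 ratio has 16 parts, so with N = 662 the expected counts are:
  black short-haired: 662 × 9/16 = 372.375
  black long-haired: 662 × 3/16 = 124.125
  brown short-haired: 662 × 3/16 = 124.125
  brown long-haired: 662 × 1/16 = 41.375
χ² = Σ (O − E)² / E
  black short-haired: (385 − 372.375)² / 372.375 = 0.4280
  black long-haired: (118 − 124.125)² / 124.125 = 0.3022
  brown short-haired: (112 − 124.125)² / 124.125 = 1.1844
  brown long-haired: (47 − 41.375)² / 41.375 = 0.7647
χ² = 0.4280 + 0.3022 + 1.1844 + 0.7647 = 2.6793 ≈ 2.679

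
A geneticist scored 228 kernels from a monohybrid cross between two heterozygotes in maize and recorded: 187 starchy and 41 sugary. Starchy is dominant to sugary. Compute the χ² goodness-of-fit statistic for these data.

For a monohybrid cross between heterozygotes with complete dominance, the expected phenotypic ratio is 3:1.
The 3:1 ratio has 4 parts, so with N = 228 the expected counts are:
  starchy: 228 × 3/4 = 171
  sugary: 228 × 1/4 = 57
χ² = Σ (O − E)² / E
  starchy: (187 − 171)² / 171 = 1.4971
  sugary: (41 − 57)² / 57 = 4.4912
χ² = 1.4971 + 4.4912 = 5.9883 ≈ 5.988

5.988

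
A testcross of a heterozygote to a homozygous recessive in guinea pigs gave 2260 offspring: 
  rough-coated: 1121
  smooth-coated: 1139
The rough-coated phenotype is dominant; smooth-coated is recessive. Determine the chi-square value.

0.143

A testcross of a heterozygote (Aa × aa) gives a 1:1 phenotypic ratio.
The 1:1 ratio has 2 parts, so with N = 2260 the expected counts are:
  rough-coated: 2260 × 1/2 = 1130
  smooth-coated: 2260 × 1/2 = 1130
χ² = Σ (O − E)² / E
  rough-coated: (1121 − 1130)² / 1130 = 0.0717
  smooth-coated: (1139 − 1130)² / 1130 = 0.0717
χ² = 0.0717 + 0.0717 = 0.1434 ≈ 0.143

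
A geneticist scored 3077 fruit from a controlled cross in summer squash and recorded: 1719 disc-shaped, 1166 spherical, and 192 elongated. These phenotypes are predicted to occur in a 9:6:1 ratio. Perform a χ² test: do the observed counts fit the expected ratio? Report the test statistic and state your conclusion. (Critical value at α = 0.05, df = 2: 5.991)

Under the 9:6:1 hypothesis (Σ ratio = 16, N = 3077):
  disc-shaped: 3077 × 9/16 = 1730.8125
  spherical: 3077 × 6/16 = 1153.875
  elongated: 3077 × 1/16 = 192.3125
χ² = Σ (O − E)² / E
  disc-shaped: (1719 − 1730.8125)² / 1730.8125 = 0.0806
  spherical: (1166 − 1153.875)² / 1153.875 = 0.1274
  elongated: (192 − 192.3125)² / 192.3125 = 0.0005
χ² = 0.0806 + 0.1274 + 0.0005 = 0.2085 ≈ 0.209
Degrees of freedom = 3 − 1 = 2; critical value at α = 0.05 is 5.991.
Since 0.209 < 5.991, we fail to reject the null hypothesis — the data are consistent with the 9:6:1 ratio.

0.209; consistent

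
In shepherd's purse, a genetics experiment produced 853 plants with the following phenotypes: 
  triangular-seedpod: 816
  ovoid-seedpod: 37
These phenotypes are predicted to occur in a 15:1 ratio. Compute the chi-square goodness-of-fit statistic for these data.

5.324

Expected counts for N = 853 under a 15:1 ratio (total parts = 16):
  triangular-seedpod: 853 × 15/16 = 799.6875
  ovoid-seedpod: 853 × 1/16 = 53.3125
χ² = Σ (O − E)² / E
  triangular-seedpod: (816 − 799.6875)² / 799.6875 = 0.3328
  ovoid-seedpod: (37 − 53.3125)² / 53.3125 = 4.9913
χ² = 0.3328 + 4.9913 = 5.3241 ≈ 5.324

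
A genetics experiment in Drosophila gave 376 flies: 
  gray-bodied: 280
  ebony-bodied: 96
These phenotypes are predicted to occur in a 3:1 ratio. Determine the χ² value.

0.057

Expected counts for N = 376 under a 3:1 ratio (total parts = 4):
  gray-bodied: 376 × 3/4 = 282
  ebony-bodied: 376 × 1/4 = 94
χ² = Σ (O − E)² / E
  gray-bodied: (280 − 282)² / 282 = 0.0142
  ebony-bodied: (96 − 94)² / 94 = 0.0426
χ² = 0.0142 + 0.0426 = 0.0568 ≈ 0.057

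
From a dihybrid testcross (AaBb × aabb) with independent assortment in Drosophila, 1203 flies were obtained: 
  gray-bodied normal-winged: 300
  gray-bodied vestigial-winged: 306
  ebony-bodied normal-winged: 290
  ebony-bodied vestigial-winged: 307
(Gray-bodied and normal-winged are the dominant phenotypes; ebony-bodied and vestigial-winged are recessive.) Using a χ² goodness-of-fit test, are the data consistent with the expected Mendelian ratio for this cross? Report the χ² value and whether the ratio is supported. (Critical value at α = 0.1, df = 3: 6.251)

A dihybrid testcross with independent assortment gives a 1:1:1:1 ratio.
Expected counts for N = 1203 under a 1:1:1:1 ratio (total parts = 4):
  gray-bodied normal-winged: 1203 × 1/4 = 300.75
  gray-bodied vestigial-winged: 1203 × 1/4 = 300.75
  ebony-bodied normal-winged: 1203 × 1/4 = 300.75
  ebony-bodied vestigial-winged: 1203 × 1/4 = 300.75
χ² = Σ (O − E)² / E
  gray-bodied normal-winged: (300 − 300.75)² / 300.75 = 0.0019
  gray-bodied vestigial-winged: (306 − 300.75)² / 300.75 = 0.0916
  ebony-bodied normal-winged: (290 − 300.75)² / 300.75 = 0.3842
  ebony-bodied vestigial-winged: (307 − 300.75)² / 300.75 = 0.1299
χ² = 0.0019 + 0.0916 + 0.3842 + 0.1299 = 0.6076 ≈ 0.608
Degrees of freedom = 4 − 1 = 3; critical value at α = 0.1 is 6.251.
Since 0.608 < 6.251, we fail to reject the null hypothesis — the data are consistent with the 1:1:1:1 ratio.

0.608; consistent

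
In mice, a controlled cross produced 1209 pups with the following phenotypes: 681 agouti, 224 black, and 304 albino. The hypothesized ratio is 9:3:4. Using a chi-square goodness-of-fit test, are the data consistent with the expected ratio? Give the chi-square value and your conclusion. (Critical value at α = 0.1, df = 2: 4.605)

Under the 9:3:4 hypothesis (Σ ratio = 16, N = 1209):
  agouti: 1209 × 9/16 = 680.0625
  black: 1209 × 3/16 = 226.6875
  albino: 1209 × 4/16 = 302.25
χ² = Σ (O − E)² / E
  agouti: (681 − 680.0625)² / 680.0625 = 0.0013
  black: (224 − 226.6875)² / 226.6875 = 0.0319
  albino: (304 − 302.25)² / 302.25 = 0.0101
χ² = 0.0013 + 0.0319 + 0.0101 = 0.0433 ≈ 0.043
Degrees of freedom = 3 − 1 = 2; critical value at α = 0.1 is 4.605.
Since 0.043 < 4.605, we fail to reject the null hypothesis — the data are consistent with the 9:3:4 ratio.

0.043; consistent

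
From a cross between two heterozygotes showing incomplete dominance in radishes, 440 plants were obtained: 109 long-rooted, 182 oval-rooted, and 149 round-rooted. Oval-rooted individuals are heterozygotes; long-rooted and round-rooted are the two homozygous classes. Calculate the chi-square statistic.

With incomplete dominance, a heterozygote × heterozygote cross gives a 1:2:1 phenotypic ratio.
Total ratio parts = 4. Expected numbers out of 440:
  long-rooted: 440 × 1/4 = 110
  oval-rooted: 440 × 2/4 = 220
  round-rooted: 440 × 1/4 = 110
χ² = Σ (O − E)² / E
  long-rooted: (109 − 110)² / 110 = 0.0091
  oval-rooted: (182 − 220)² / 220 = 6.5636
  round-rooted: (149 − 110)² / 110 = 13.8273
χ² = 0.0091 + 6.5636 + 13.8273 = 20.400

20.400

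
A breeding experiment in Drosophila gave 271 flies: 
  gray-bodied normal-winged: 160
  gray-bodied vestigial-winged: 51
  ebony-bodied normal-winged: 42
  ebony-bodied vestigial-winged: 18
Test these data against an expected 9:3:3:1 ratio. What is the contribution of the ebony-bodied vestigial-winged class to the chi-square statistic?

Total ratio parts = 16. Expected numbers out of 271:
  gray-bodied normal-winged: 271 × 9/16 = 152.4375
  gray-bodied vestigial-winged: 271 × 3/16 = 50.8125
  ebony-bodied normal-winged: 271 × 3/16 = 50.8125
  ebony-bodied vestigial-winged: 271 × 1/16 = 16.9375
Contribution of ebony-bodied vestigial-winged: (18 − 16.9375)² / 16.9375 = 0.0667

0.067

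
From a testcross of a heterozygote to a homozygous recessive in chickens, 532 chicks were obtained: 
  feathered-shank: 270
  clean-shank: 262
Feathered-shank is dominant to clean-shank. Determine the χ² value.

0.120

A testcross of a heterozygote (Aa × aa) gives a 1:1 phenotypic ratio.
Under the 1:1 hypothesis (Σ ratio = 2, N = 532):
  feathered-shank: 532 × 1/2 = 266
  clean-shank: 532 × 1/2 = 266
χ² = Σ (O − E)² / E
  feathered-shank: (270 − 266)² / 266 = 0.0602
  clean-shank: (262 − 266)² / 266 = 0.0602
χ² = 0.0602 + 0.0602 = 0.1204 ≈ 0.120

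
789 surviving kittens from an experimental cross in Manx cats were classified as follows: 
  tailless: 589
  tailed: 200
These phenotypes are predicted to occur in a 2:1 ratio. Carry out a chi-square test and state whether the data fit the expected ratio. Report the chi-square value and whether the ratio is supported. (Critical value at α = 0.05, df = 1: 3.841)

The 2:1 ratio has 3 parts, so with N = 789 the expected counts are:
  tailless: 789 × 2/3 = 526
  tailed: 789 × 1/3 = 263
χ² = Σ (O − E)² / E
  tailless: (589 − 526)² / 526 = 7.5456
  tailed: (200 − 263)² / 263 = 15.0913
χ² = 7.5456 + 15.0913 = 22.6369 ≈ 22.637
Degrees of freedom = 2 − 1 = 1; critical value at α = 0.05 is 3.841.
Since 22.637 > 3.841, we reject the null hypothesis — the data do not fit the 2:1 ratio.

22.637; not consistent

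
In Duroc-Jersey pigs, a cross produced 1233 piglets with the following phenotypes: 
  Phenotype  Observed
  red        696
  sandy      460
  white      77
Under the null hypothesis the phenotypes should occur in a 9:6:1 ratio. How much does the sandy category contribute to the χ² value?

The 9:6:1 ratio has 16 parts, so with N = 1233 the expected counts are:
  red: 1233 × 9/16 = 693.5625
  sandy: 1233 × 6/16 = 462.375
  white: 1233 × 1/16 = 77.0625
Contribution of sandy: (460 − 462.375)² / 462.375 = 0.0122

0.012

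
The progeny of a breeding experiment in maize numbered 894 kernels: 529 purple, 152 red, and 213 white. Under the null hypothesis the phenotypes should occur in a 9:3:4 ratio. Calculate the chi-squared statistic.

3.307

Total ratio parts = 16. Expected numbers out of 894:
  purple: 894 × 9/16 = 502.875
  red: 894 × 3/16 = 167.625
  white: 894 × 4/16 = 223.5
χ² = Σ (O − E)² / E
  purple: (529 − 502.875)² / 502.875 = 1.3572
  red: (152 − 167.625)² / 167.625 = 1.4565
  white: (213 − 223.5)² / 223.5 = 0.4933
χ² = 1.3572 + 1.4565 + 0.4933 = 3.307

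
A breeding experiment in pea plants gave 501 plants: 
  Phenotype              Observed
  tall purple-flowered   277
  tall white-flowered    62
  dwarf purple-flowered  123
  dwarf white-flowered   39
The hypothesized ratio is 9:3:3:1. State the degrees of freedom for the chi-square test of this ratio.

3

A goodness-of-fit test with 4 phenotype classes has df = 4 − 1 = 3.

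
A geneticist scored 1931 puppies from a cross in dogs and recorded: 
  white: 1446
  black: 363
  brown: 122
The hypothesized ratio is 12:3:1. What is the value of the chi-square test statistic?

Total ratio parts = 16. Expected numbers out of 1931:
  white: 1931 × 12/16 = 1448.25
  black: 1931 × 3/16 = 362.0625
  brown: 1931 × 1/16 = 120.6875
χ² = Σ (O − E)² / E
  white: (1446 − 1448.25)² / 1448.25 = 0.0035
  black: (363 − 362.0625)² / 362.0625 = 0.0024
  brown: (122 − 120.6875)² / 120.6875 = 0.0143
χ² = 0.0035 + 0.0024 + 0.0143 = 0.0202 ≈ 0.020

0.020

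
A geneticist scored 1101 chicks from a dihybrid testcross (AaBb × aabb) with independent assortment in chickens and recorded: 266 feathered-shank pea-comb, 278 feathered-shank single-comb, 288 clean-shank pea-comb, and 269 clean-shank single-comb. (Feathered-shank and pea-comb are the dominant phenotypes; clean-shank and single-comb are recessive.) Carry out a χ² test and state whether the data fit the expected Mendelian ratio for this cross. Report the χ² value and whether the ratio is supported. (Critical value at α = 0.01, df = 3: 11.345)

1.071; consistent

A dihybrid testcross with independent assortment gives a 1:1:1:1 ratio.
Expected counts for N = 1101 under a 1:1:1:1 ratio (total parts = 4):
  feathered-shank pea-comb: 1101 × 1/4 = 275.25
  feathered-shank single-comb: 1101 × 1/4 = 275.25
  clean-shank pea-comb: 1101 × 1/4 = 275.25
  clean-shank single-comb: 1101 × 1/4 = 275.25
χ² = Σ (O − E)² / E
  feathered-shank pea-comb: (266 − 275.25)² / 275.25 = 0.3109
  feathered-shank single-comb: (278 − 275.25)² / 275.25 = 0.0275
  clean-shank pea-comb: (288 − 275.25)² / 275.25 = 0.5906
  clean-shank single-comb: (269 − 275.25)² / 275.25 = 0.1419
χ² = 0.3109 + 0.0275 + 0.5906 + 0.1419 = 1.0709 ≈ 1.071
Degrees of freedom = 4 − 1 = 3; critical value at α = 0.01 is 11.345.
Since 1.071 < 11.345, we fail to reject the null hypothesis — the data are consistent with the 1:1:1:1 ratio.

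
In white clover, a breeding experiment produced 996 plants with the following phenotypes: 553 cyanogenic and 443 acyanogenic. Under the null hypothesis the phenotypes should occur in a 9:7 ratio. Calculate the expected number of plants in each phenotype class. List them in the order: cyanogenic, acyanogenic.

Expected counts for N = 996 under a 9:7 ratio (total parts = 16):
  cyanogenic: 996 × 9/16 = 560.25
  acyanogenic: 996 × 7/16 = 435.75

560.25, 435.75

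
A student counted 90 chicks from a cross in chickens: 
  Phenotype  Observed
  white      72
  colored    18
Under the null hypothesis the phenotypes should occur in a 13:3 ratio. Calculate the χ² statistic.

Total ratio parts = 16. Expected numbers out of 90:
  white: 90 × 13/16 = 73.125
  colored: 90 × 3/16 = 16.875
χ² = Σ (O − E)² / E
  white: (72 − 73.125)² / 73.125 = 0.0173
  colored: (18 − 16.875)² / 16.875 = 0.0750
χ² = 0.0173 + 0.0750 = 0.0923 ≈ 0.092

0.092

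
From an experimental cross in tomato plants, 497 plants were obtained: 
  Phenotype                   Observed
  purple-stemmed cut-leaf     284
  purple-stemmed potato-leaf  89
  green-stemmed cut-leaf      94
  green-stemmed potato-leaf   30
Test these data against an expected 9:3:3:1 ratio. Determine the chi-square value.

Expected counts for N = 497 under a 9:3:3:1 ratio (total parts = 16):
  purple-stemmed cut-leaf: 497 × 9/16 = 279.5625
  purple-stemmed potato-leaf: 497 × 3/16 = 93.1875
  green-stemmed cut-leaf: 497 × 3/16 = 93.1875
  green-stemmed potato-leaf: 497 × 1/16 = 31.0625
χ² = Σ (O − E)² / E
  purple-stemmed cut-leaf: (284 − 279.5625)² / 279.5625 = 0.0704
  purple-stemmed potato-leaf: (89 − 93.1875)² / 93.1875 = 0.1882
  green-stemmed cut-leaf: (94 − 93.1875)² / 93.1875 = 0.0071
  green-stemmed potato-leaf: (30 − 31.0625)² / 31.0625 = 0.0363
χ² = 0.0704 + 0.1882 + 0.0071 + 0.0363 = 0.302

0.302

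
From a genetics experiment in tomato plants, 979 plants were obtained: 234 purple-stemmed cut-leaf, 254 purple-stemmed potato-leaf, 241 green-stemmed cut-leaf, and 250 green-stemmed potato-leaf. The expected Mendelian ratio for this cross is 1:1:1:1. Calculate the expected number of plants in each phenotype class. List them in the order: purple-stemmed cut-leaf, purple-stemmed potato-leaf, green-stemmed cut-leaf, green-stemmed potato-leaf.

Under the 1:1:1:1 hypothesis (Σ ratio = 4, N = 979):
  purple-stemmed cut-leaf: 979 × 1/4 = 244.75
  purple-stemmed potato-leaf: 979 × 1/4 = 244.75
  green-stemmed cut-leaf: 979 × 1/4 = 244.75
  green-stemmed potato-leaf: 979 × 1/4 = 244.75

244.75, 244.75, 244.75, 244.75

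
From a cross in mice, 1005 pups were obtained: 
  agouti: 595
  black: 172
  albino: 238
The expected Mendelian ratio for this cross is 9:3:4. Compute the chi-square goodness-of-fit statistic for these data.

Total ratio parts = 16. Expected numbers out of 1005:
  agouti: 1005 × 9/16 = 565.3125
  black: 1005 × 3/16 = 188.4375
  albino: 1005 × 4/16 = 251.25
χ² = Σ (O − E)² / E
  agouti: (595 − 565.3125)² / 565.3125 = 1.5590
  black: (172 − 188.4375)² / 188.4375 = 1.4339
  albino: (238 − 251.25)² / 251.25 = 0.6988
χ² = 1.5590 + 1.4339 + 0.6988 = 3.6917 ≈ 3.692

3.692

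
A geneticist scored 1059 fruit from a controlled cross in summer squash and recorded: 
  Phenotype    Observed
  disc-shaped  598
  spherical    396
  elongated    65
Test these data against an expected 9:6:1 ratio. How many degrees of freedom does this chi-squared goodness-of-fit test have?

A goodness-of-fit test with 3 phenotype classes has df = 3 − 1 = 2.

2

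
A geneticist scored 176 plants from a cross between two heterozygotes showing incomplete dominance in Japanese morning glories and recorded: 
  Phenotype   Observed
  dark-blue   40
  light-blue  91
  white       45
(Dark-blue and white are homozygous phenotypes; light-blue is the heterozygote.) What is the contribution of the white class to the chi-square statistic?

With incomplete dominance, a heterozygote × heterozygote cross gives a 1:2:1 phenotypic ratio.
Expected counts for N = 176 under a 1:2:1 ratio (total parts = 4):
  dark-blue: 176 × 1/4 = 44
  light-blue: 176 × 2/4 = 88
  white: 176 × 1/4 = 44
Contribution of white: (45 − 44)² / 44 = 0.0227

0.023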